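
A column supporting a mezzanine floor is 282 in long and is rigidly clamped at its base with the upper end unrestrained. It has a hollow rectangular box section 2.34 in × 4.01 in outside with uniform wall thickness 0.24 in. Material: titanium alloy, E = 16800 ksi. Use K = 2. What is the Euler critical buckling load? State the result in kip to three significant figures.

Inner dimensions: h_i = 4.01 − 2×0.24 = 3.530 in, b_i = 2.34 − 2×0.24 = 1.860 in
Weak-axis I_min = (h_o·b_o³ − h_i·b_i³)/12 with b_o = 2.34, b_i = 1.860 in (shorter outer/inner sides).
I_min = (4.01×2.34³ − 3.530×1.860³)/12 = 2.389 in⁴
Effective length L_e = K·L = 2 × 282 = 564.0 in
P_cr = π²EI / L_e² = π² × 16800×10³ × 2.389 / 564.0² = 1.245×10^3 lb

P_cr ≈ 1.25 kip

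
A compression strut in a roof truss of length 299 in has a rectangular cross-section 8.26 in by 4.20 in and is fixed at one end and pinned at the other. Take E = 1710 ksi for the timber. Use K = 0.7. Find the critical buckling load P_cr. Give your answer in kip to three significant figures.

P_cr ≈ 19.6 kip

Buckling occurs about the weak axis: I_min = h·b³/12 with b = 4.20 in (the shorter side).
I_min = 8.26×4.20³/12 = 51.00 in⁴
Effective length L_e = K·L = 0.7 × 299 = 209.3 in
P_cr = π²EI / L_e² = π² × 1710×10³ × 51.00 / 209.3² = 1.965×10^4 lb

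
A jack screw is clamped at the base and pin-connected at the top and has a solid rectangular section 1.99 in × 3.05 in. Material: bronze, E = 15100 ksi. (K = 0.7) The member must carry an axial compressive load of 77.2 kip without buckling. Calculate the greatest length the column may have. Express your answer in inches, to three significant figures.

Buckling occurs about the weak axis: I_min = h·b³/12 with b = 1.99 in (the shorter side).
I_min = 3.05×1.99³/12 = 2.003 in⁴
At the buckling limit P_cr = P = 7.720×10^4 lb
From P_cr = π²EI/(K·L)²:  L = (1/K)·√(π²EI/P_cr) = (1/0.7)·√(π²×1.51×10^7×2.003/7.720×10^4)
L = 88.8 in

L_max ≈ 88.8 in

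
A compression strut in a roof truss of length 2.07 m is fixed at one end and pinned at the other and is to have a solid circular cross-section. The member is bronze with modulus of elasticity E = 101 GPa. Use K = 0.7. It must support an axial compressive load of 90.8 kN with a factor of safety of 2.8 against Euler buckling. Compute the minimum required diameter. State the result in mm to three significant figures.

Required P_cr = n·P = 2.8 × 90.8 = 254.2 kN
L_e = K·L = 0.7 × 2.07 = 1.449 m
Required I = P_cr·L_e²/(π²E) = 2.542×10^5 × 1.449² / (π² × 1.01×10^11) = 5.355×10^-7 m⁴
I_req = 5.355×10^5 mm⁴
Solid circle: I = πd⁴/64  ⇒  d = (64I/π)^(1/4) = (64×5.355×10^5/π)^(1/4) = 57.5 mm

d ≈ 57.5 mm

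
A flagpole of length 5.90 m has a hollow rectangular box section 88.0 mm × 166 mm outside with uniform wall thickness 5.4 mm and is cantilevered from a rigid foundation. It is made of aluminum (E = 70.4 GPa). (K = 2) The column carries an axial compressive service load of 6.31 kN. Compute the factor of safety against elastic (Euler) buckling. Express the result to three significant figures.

Inner dimensions: h_i = 166 − 2×5.4 = 155.2 mm, b_i = 88.0 − 2×5.4 = 77.20 mm
Weak-axis I_min = (h_o·b_o³ − h_i·b_i³)/12 with b_o = 88.0, b_i = 77.20 mm (shorter outer/inner sides).
I_min = (166×88.0³ − 155.2×77.20³)/12 = 3.476×10^6 mm⁴
I = 3.476×10^6 mm⁴ = 3.476×10^-6 m⁴
Effective length L_e = K·L = 2 × 5.90 = 11.80 m
P_cr = π²EI / L_e² = π² × 70.4×10⁹ × 3.476×10^-6 / 11.80² = 1.735×10^4 N
Factor of safety n = P_cr / P = 17.348 / 6.31 = 2.75

n ≈ 2.75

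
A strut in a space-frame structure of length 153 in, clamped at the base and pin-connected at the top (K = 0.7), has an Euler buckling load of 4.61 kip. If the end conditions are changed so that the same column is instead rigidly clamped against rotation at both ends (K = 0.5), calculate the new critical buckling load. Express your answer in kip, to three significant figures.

P_cr ∝ 1/K², so P_cr,new = P_cr,old × (K_old/K_new)² = 4.61 × (0.7/0.5)²
= 4.61 × 1.960 = 9.04 kip

P_cr ≈ 9.04 kip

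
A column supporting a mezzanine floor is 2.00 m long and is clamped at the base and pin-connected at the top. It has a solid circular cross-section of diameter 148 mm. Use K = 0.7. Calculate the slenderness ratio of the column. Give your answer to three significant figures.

I = πd⁴/64 = π×148⁴/64 = 2.355×10^7 mm⁴
A = 1.720×10^4 mm²;  r_min = √(I/A) = √(2.355×10^7/1.720×10^4) = 37.00 mm
L_e = K·L = 0.7 × 2.00 m = 1.400 m = 1400.0 mm
λ = L_e / r_min = 1400.0 / 37.00 = 37.8

λ ≈ 37.8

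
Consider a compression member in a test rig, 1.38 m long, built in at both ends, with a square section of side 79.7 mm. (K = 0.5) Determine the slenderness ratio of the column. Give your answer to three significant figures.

λ ≈ 30.0

I = a⁴/12 = 79.7⁴/12 = 3.362×10^6 mm⁴
A = 6.352×10^3 mm²;  r_min = √(I/A) = √(3.362×10^6/6.352×10^3) = 23.01 mm
L_e = K·L = 0.5 × 1.38 m = 0.6900 m = 690.00 mm
λ = L_e / r_min = 690.00 / 23.01 = 30.0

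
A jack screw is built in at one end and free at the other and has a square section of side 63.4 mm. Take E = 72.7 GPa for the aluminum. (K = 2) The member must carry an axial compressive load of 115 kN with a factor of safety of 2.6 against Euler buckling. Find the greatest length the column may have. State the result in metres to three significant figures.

I = a⁴/12 = 63.4⁴/12 = 1.346×10^6 mm⁴
I = 1.346×10^-6 m⁴
Required critical load P_cr = n·P = 2.6 × 115 = 299.0 kN = 2.990×10^5 N
From P_cr = π²EI/(K·L)²:  L = (1/K)·√(π²EI/P_cr) = (1/2)·√(π²×7.27×10^10×1.346×10^-6/2.990×10^5)
L = 0.899 m

L_max ≈ 0.899 m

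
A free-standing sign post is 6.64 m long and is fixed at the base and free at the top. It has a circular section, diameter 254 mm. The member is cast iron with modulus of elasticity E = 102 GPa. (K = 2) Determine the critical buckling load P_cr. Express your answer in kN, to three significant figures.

P_cr ≈ 1170 kN

I = πd⁴/64 = π×254⁴/64 = 2.043×10^8 mm⁴
I = 2.043×10^8 mm⁴ = 2.043×10^-4 m⁴
Effective length L_e = K·L = 2 × 6.64 = 13.28 m
P_cr = π²EI / L_e² = π² × 102×10⁹ × 2.043×10^-4 / 13.28² = 1.166×10^6 N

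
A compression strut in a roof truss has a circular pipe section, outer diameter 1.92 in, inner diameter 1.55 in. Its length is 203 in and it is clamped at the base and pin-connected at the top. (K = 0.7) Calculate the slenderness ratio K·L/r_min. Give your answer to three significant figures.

d_o = 1.92 in, d_i = 1.55 in
I = π(d_o⁴ − d_i⁴)/64 = π(1.92⁴ − 1.550⁴)/64 = 0.3837 in⁴
A = 1.008 in²;  r_min = √(I/A) = √(0.3837/1.008) = 0.6169 in
L_e = K·L = 0.7 × 203 = 142.1 in
λ = L_e / r_min = 142.10 / 0.6169 = 230

λ ≈ 230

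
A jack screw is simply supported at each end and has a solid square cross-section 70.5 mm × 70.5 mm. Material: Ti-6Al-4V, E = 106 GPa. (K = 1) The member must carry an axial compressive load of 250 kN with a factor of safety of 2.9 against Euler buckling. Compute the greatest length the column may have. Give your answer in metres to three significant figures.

I = a⁴/12 = 70.5⁴/12 = 2.059×10^6 mm⁴
I = 2.059×10^-6 m⁴
Required critical load P_cr = n·P = 2.9 × 250 = 725.0 kN = 7.250×10^5 N
From P_cr = π²EI/(K·L)²:  L = (1/K)·√(π²EI/P_cr) = (1/1)·√(π²×1.06×10^11×2.059×10^-6/7.250×10^5)
L = 1.72 m

L_max ≈ 1.72 m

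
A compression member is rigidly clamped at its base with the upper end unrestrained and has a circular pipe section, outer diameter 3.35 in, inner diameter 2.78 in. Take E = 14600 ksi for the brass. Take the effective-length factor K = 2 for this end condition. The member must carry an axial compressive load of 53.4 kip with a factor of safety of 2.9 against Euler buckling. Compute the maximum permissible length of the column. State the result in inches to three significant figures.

L_max ≈ 27.5 in

d_o = 3.35 in, d_i = 2.78 in
I = π(d_o⁴ − d_i⁴)/64 = π(3.35⁴ − 2.780⁴)/64 = 3.250 in⁴
Required critical load P_cr = n·P = 2.9 × 53.4 = 154.9 kip = 1.549×10^5 lb
From P_cr = π²EI/(K·L)²:  L = (1/K)·√(π²EI/P_cr) = (1/2)·√(π²×1.46×10^7×3.250/1.549×10^5)
L = 27.5 in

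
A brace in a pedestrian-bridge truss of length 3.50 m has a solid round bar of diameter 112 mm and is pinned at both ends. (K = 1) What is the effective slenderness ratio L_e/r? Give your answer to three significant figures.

I = πd⁴/64 = π×112⁴/64 = 7.724×10^6 mm⁴
A = 9.852×10^3 mm²;  r_min = √(I/A) = √(7.724×10^6/9.852×10^3) = 28.00 mm
L_e = K·L = 1 × 3.50 m = 3.500 m = 3500.0 mm
λ = L_e / r_min = 3500.0 / 28.00 = 125

λ ≈ 125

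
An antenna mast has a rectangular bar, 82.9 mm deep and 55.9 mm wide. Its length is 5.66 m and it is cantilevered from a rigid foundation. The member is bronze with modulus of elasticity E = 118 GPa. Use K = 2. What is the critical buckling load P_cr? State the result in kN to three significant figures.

P_cr ≈ 11.0 kN

Buckling occurs about the weak axis: I_min = h·b³/12 with b = 55.9 mm (the shorter side).
I_min = 82.9×55.9³/12 = 1.207×10^6 mm⁴
I = 1.207×10^6 mm⁴ = 1.207×10^-6 m⁴
Effective length L_e = K·L = 2 × 5.66 = 11.32 m
P_cr = π²EI / L_e² = π² × 118×10⁹ × 1.207×10^-6 / 11.32² = 1.097×10^4 N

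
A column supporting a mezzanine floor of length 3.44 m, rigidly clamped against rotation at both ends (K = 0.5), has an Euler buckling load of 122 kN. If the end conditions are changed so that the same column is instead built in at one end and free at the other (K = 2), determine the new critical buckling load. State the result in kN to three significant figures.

P_cr ∝ 1/K², so P_cr,new = P_cr,old × (K_old/K_new)² = 122 × (0.5/2)²
= 122 × 0.06250 = 7.62 kN

P_cr ≈ 7.62 kN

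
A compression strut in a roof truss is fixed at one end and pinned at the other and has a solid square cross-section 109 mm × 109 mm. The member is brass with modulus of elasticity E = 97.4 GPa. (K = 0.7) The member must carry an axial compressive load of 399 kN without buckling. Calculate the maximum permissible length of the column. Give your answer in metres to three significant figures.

L_max ≈ 7.61 m

I = a⁴/12 = 109⁴/12 = 1.176×10^7 mm⁴
I = 1.176×10^-5 m⁴
At the buckling limit P_cr = P = 3.990×10^5 N
From P_cr = π²EI/(K·L)²:  L = (1/K)·√(π²EI/P_cr) = (1/0.7)·√(π²×9.74×10^10×1.176×10^-5/3.990×10^5)
L = 7.61 m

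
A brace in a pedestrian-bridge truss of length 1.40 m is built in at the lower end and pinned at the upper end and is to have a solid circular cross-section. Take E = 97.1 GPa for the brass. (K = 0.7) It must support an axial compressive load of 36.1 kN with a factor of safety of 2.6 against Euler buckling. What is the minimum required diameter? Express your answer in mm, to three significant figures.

Required P_cr = n·P = 2.6 × 36.1 = 93.86 kN
L_e = K·L = 0.7 × 1.40 = 0.9800 m
Required I = P_cr·L_e²/(π²E) = 9.386×10^4 × 0.9800² / (π² × 9.71×10^10) = 9.406×10^-8 m⁴
I_req = 9.406×10^4 mm⁴
Solid circle: I = πd⁴/64  ⇒  d = (64I/π)^(1/4) = (64×9.406×10^4/π)^(1/4) = 37.2 mm

d ≈ 37.2 mm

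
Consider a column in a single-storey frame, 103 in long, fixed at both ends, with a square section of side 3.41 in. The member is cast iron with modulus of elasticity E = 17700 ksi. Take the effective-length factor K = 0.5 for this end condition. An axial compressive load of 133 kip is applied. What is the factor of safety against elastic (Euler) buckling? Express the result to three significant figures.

n ≈ 5.58

I = a⁴/12 = 3.41⁴/12 = 11.27 in⁴
Effective length L_e = K·L = 0.5 × 103 = 51.50 in
P_cr = π²EI / L_e² = π² × 17700×10³ × 11.27 / 51.50² = 7.422×10^5 lb
Factor of safety n = P_cr / P = 742.16 / 133 = 5.58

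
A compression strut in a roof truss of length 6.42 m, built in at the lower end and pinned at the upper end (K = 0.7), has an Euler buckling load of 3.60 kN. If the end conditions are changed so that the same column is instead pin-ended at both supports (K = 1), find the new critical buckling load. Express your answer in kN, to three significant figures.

P_cr ≈ 1.76 kN

P_cr ∝ 1/K², so P_cr,new = P_cr,old × (K_old/K_new)² = 3.60 × (0.7/1)²
= 3.60 × 0.4900 = 1.76 kN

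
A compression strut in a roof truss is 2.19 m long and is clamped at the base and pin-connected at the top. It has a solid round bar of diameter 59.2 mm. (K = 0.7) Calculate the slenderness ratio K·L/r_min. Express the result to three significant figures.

For a solid circle r = d/4 = 59.2/4 = 14.80 mm
L_e = K·L = 0.7 × 2.19 m = 1.533 m = 1533.0 mm
λ = L_e / r_min = 1533.0 / 14.80 = 104

λ ≈ 104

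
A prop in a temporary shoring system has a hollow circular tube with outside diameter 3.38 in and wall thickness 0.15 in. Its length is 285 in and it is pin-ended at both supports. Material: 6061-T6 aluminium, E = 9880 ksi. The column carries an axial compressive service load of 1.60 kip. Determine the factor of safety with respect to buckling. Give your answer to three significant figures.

Inner diameter d_i = 3.38 − 2×0.15 = 3.080 in
I = π(d_o⁴ − d_i⁴)/64 = π(3.38⁴ − 3.080⁴)/64 = 1.989 in⁴
Effective length L_e = K·L = 1 × 285 = 285.0 in
P_cr = π²EI / L_e² = π² × 9880×10³ × 1.989 / 285.0² = 2.388×10^3 lb
Factor of safety n = P_cr / P = 2.3881 / 1.60 = 1.49

n ≈ 1.49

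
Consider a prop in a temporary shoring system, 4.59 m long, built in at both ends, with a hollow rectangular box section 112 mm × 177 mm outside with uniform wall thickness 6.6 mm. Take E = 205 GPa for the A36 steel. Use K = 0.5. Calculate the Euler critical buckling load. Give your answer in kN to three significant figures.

Inner dimensions: h_i = 177 − 2×6.6 = 163.8 mm, b_i = 112 − 2×6.6 = 98.80 mm
Weak-axis I_min = (h_o·b_o³ − h_i·b_i³)/12 with b_o = 112, b_i = 98.80 mm (shorter outer/inner sides).
I_min = (177×112³ − 163.8×98.80³)/12 = 7.558×10^6 mm⁴
I = 7.558×10^6 mm⁴ = 7.558×10^-6 m⁴
Effective length L_e = K·L = 0.5 × 4.59 = 2.295 m
P_cr = π²EI / L_e² = π² × 205×10⁹ × 7.558×10^-6 / 2.295² = 2.903×10^6 N

P_cr ≈ 2900 kN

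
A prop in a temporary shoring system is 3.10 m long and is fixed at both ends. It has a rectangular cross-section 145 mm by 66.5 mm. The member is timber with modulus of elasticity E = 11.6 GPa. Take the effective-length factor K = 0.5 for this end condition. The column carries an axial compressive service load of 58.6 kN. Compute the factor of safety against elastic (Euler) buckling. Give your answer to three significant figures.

n ≈ 2.89

Buckling occurs about the weak axis: I_min = h·b³/12 with b = 66.5 mm (the shorter side).
I_min = 145×66.5³/12 = 3.553×10^6 mm⁴
I = 3.553×10^6 mm⁴ = 3.553×10^-6 m⁴
Effective length L_e = K·L = 0.5 × 3.10 = 1.550 m
P_cr = π²EI / L_e² = π² × 11.6×10⁹ × 3.553×10^-6 / 1.550² = 1.693×10^5 N
Factor of safety n = P_cr / P = 169.33 / 58.6 = 2.89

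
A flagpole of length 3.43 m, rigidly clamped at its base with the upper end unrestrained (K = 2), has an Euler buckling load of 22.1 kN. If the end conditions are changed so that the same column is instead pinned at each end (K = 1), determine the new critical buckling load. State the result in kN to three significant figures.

P_cr ≈ 88.4 kN

P_cr ∝ 1/K², so P_cr,new = P_cr,old × (K_old/K_new)² = 22.1 × (2/1)²
= 22.1 × 4.000 = 88.4 kN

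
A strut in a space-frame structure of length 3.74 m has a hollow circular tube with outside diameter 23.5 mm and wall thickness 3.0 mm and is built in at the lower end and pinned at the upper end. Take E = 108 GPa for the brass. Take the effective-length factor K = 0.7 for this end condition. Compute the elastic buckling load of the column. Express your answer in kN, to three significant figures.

P_cr ≈ 1.61 kN

Inner diameter d_i = 23.5 − 2×3.0 = 17.50 mm
I = π(d_o⁴ − d_i⁴)/64 = π(23.5⁴ − 17.50⁴)/64 = 1.037×10^4 mm⁴
I = 1.037×10^4 mm⁴ = 1.037×10^-8 m⁴
Effective length L_e = K·L = 0.7 × 3.74 = 2.618 m
P_cr = π²EI / L_e² = π² × 108×10⁹ × 1.037×10^-8 / 2.618² = 1.612×10^3 N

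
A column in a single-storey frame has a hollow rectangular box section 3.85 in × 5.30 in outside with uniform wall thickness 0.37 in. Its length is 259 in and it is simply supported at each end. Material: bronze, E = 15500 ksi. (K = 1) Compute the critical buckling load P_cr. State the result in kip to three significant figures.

P_cr ≈ 31.4 kip

Inner dimensions: h_i = 5.30 − 2×0.37 = 4.560 in, b_i = 3.85 − 2×0.37 = 3.110 in
Weak-axis I_min = (h_o·b_o³ − h_i·b_i³)/12 with b_o = 3.85, b_i = 3.110 in (shorter outer/inner sides).
I_min = (5.30×3.85³ − 4.560×3.110³)/12 = 13.77 in⁴
Effective length L_e = K·L = 1 × 259 = 259.0 in
P_cr = π²EI / L_e² = π² × 15500×10³ × 13.77 / 259.0² = 3.141×10^4 lb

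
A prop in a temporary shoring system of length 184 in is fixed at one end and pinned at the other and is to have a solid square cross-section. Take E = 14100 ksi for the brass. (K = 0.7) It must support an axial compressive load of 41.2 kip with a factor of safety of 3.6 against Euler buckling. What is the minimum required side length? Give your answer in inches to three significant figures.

a ≈ 3.82 in

Required P_cr = n·P = 3.6 × 41.2 = 148.3 kip
L_e = K·L = 0.7 × 184 = 128.8 in
Required I = P_cr·L_e²/(π²E) = 1.483×10^5 × 128.8² / (π² × 1.41×10^7) = 17.68 in⁴
Solid square: I = a⁴/12  ⇒  a = (12I)^(1/4) = (12×17.68)^(1/4) = 3.82 in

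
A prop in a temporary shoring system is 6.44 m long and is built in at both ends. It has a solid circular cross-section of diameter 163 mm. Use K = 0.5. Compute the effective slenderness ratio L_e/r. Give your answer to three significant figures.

λ ≈ 79.0

For a solid circle r = d/4 = 163/4 = 40.75 mm
L_e = K·L = 0.5 × 6.44 m = 3.220 m = 3220.0 mm
λ = L_e / r_min = 3220.0 / 40.75 = 79.0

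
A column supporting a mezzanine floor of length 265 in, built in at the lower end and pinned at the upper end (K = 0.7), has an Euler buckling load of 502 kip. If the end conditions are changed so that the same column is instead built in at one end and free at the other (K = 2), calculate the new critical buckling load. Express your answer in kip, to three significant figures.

P_cr ∝ 1/K², so P_cr,new = P_cr,old × (K_old/K_new)² = 502 × (0.7/2)²
= 502 × 0.1225 = 61.5 kip

P_cr ≈ 61.5 kip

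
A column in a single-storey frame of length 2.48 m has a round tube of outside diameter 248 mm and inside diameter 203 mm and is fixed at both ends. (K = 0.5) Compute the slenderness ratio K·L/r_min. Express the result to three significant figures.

d_o = 248 mm, d_i = 203 mm
I = π(d_o⁴ − d_i⁴)/64 = π(248⁴ − 203.0⁴)/64 = 1.023×10^8 mm⁴
A = 1.594×10^4 mm²;  r_min = √(I/A) = √(1.023×10^8/1.594×10^4) = 80.12 mm
L_e = K·L = 0.5 × 2.48 m = 1.240 m = 1240.0 mm
λ = L_e / r_min = 1240.0 / 80.12 = 15.5

λ ≈ 15.5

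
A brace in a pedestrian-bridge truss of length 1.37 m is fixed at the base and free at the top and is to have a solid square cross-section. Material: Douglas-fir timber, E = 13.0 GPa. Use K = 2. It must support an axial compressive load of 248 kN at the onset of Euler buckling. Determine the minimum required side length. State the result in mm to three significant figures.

a ≈ 115 mm

L_e = K·L = 2 × 1.37 = 2.740 m
Required I = P_cr·L_e²/(π²E) = 2.480×10^5 × 2.740² / (π² × 1.30×10^10) = 1.451×10^-5 m⁴
I_req = 1.451×10^7 mm⁴
Solid square: I = a⁴/12  ⇒  a = (12I)^(1/4) = (12×1.451×10^7)^(1/4) = 115 mm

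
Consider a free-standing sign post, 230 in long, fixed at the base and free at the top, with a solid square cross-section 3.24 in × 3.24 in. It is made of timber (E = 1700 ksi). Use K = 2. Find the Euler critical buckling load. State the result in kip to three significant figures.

I = a⁴/12 = 3.24⁴/12 = 9.183 in⁴
Effective length L_e = K·L = 2 × 230 = 460.0 in
P_cr = π²EI / L_e² = π² × 1700×10³ × 9.183 / 460.0² = 728.2 lb

P_cr ≈ 0.728 kip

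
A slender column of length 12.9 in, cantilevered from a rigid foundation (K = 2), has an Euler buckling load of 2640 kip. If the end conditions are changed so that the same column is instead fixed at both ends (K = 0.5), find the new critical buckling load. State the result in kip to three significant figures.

P_cr ≈ 42200 kip

P_cr ∝ 1/K², so P_cr,new = P_cr,old × (K_old/K_new)² = 2640 × (2/0.5)²
= 2640 × 16.00 = 42200 kip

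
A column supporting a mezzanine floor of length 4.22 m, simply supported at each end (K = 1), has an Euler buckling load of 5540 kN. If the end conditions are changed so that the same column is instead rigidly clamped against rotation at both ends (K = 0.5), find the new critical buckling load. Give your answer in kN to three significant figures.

P_cr ≈ 22200 kN

P_cr ∝ 1/K², so P_cr,new = P_cr,old × (K_old/K_new)² = 5540 × (1/0.5)²
= 5540 × 4.000 = 22200 kN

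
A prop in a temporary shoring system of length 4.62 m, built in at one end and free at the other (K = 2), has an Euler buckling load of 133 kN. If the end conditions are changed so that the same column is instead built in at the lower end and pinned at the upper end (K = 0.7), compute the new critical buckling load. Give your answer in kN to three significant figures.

P_cr ∝ 1/K², so P_cr,new = P_cr,old × (K_old/K_new)² = 133 × (2/0.7)²
= 133 × 8.163 = 1090 kN

P_cr ≈ 1090 kN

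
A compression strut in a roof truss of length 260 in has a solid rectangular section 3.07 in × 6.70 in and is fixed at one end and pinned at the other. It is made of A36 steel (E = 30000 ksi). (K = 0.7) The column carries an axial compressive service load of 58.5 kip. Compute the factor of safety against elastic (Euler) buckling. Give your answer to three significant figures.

n ≈ 2.47

Buckling occurs about the weak axis: I_min = h·b³/12 with b = 3.07 in (the shorter side).
I_min = 6.70×3.07³/12 = 16.16 in⁴
Effective length L_e = K·L = 0.7 × 260 = 182.0 in
P_cr = π²EI / L_e² = π² × 30000×10³ × 16.16 / 182.0² = 1.444×10^5 lb
Factor of safety n = P_cr / P = 144.41 / 58.5 = 2.47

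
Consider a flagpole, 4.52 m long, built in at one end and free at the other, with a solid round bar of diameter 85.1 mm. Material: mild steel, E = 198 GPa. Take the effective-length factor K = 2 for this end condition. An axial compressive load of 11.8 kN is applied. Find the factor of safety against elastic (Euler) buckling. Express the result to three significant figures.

n ≈ 5.22

I = πd⁴/64 = π×85.1⁴/64 = 2.574×10^6 mm⁴
I = 2.574×10^6 mm⁴ = 2.574×10^-6 m⁴
Effective length L_e = K·L = 2 × 4.52 = 9.040 m
P_cr = π²EI / L_e² = π² × 198×10⁹ × 2.574×10^-6 / 9.040² = 6.156×10^4 N
Factor of safety n = P_cr / P = 61.562 / 11.8 = 5.22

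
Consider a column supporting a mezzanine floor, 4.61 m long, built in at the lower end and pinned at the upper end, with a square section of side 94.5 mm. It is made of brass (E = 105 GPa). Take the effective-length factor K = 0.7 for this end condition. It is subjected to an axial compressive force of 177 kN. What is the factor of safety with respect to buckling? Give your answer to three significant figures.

I = a⁴/12 = 94.5⁴/12 = 6.646×10^6 mm⁴
I = 6.646×10^6 mm⁴ = 6.646×10^-6 m⁴
Effective length L_e = K·L = 0.7 × 4.61 = 3.227 m
P_cr = π²EI / L_e² = π² × 105×10⁹ × 6.646×10^-6 / 3.227² = 6.614×10^5 N
Factor of safety n = P_cr / P = 661.36 / 177 = 3.74

n ≈ 3.74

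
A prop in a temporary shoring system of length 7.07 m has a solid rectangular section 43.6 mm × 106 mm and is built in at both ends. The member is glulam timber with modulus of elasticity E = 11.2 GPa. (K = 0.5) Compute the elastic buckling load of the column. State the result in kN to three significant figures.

P_cr ≈ 6.48 kN

Buckling occurs about the weak axis: I_min = h·b³/12 with b = 43.6 mm (the shorter side).
I_min = 106×43.6³/12 = 7.321×10^5 mm⁴
I = 7.321×10^5 mm⁴ = 7.321×10^-7 m⁴
Effective length L_e = K·L = 0.5 × 7.07 = 3.535 m
P_cr = π²EI / L_e² = π² × 11.2×10⁹ × 7.321×10^-7 / 3.535² = 6.476×10^3 N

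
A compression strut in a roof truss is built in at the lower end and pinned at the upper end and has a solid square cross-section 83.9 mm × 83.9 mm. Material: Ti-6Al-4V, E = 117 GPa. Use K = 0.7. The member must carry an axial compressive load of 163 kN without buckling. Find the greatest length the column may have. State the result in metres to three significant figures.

L_max ≈ 7.73 m

I = a⁴/12 = 83.9⁴/12 = 4.129×10^6 mm⁴
I = 4.129×10^-6 m⁴
At the buckling limit P_cr = P = 1.630×10^5 N
From P_cr = π²EI/(K·L)²:  L = (1/K)·√(π²EI/P_cr) = (1/0.7)·√(π²×1.17×10^11×4.129×10^-6/1.630×10^5)
L = 7.73 m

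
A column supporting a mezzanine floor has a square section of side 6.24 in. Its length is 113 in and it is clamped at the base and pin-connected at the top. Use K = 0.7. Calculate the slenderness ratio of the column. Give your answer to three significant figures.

I = a⁴/12 = 6.24⁴/12 = 126.3 in⁴
A = 38.94 in²;  r_min = √(I/A) = √(126.3/38.94) = 1.801 in
L_e = K·L = 0.7 × 113 = 79.10 in
λ = L_e / r_min = 79.100 / 1.801 = 43.9

λ ≈ 43.9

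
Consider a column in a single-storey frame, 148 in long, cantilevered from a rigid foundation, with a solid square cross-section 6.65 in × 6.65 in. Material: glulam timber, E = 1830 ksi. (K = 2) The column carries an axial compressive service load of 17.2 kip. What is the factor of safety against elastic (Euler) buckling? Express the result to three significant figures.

I = a⁴/12 = 6.65⁴/12 = 163.0 in⁴
Effective length L_e = K·L = 2 × 148 = 296.0 in
P_cr = π²EI / L_e² = π² × 1830×10³ × 163.0 / 296.0² = 3.359×10^4 lb
Factor of safety n = P_cr / P = 33.595 / 17.2 = 1.95

n ≈ 1.95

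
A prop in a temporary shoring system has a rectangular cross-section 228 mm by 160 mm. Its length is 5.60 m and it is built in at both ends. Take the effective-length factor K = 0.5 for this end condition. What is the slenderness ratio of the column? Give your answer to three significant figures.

Buckling occurs about the weak axis: I_min = h·b³/12 with b = 160 mm (the shorter side).
I_min = 228×160³/12 = 7.782×10^7 mm⁴
A = 3.648×10^4 mm²;  r_min = √(I/A) = √(7.782×10^7/3.648×10^4) = 46.19 mm
L_e = K·L = 0.5 × 5.60 m = 2.800 m = 2800.0 mm
λ = L_e / r_min = 2800.0 / 46.19 = 60.6

λ ≈ 60.6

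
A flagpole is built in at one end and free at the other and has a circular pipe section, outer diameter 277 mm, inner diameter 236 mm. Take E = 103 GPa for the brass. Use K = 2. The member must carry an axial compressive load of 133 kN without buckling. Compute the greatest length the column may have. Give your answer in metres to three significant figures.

L_max ≈ 16.2 m

d_o = 277 mm, d_i = 236 mm
I = π(d_o⁴ − d_i⁴)/64 = π(277⁴ − 236.0⁴)/64 = 1.367×10^8 mm⁴
I = 1.367×10^-4 m⁴
At the buckling limit P_cr = P = 1.330×10^5 N
From P_cr = π²EI/(K·L)²:  L = (1/K)·√(π²EI/P_cr) = (1/2)·√(π²×1.03×10^11×1.367×10^-4/1.330×10^5)
L = 16.2 m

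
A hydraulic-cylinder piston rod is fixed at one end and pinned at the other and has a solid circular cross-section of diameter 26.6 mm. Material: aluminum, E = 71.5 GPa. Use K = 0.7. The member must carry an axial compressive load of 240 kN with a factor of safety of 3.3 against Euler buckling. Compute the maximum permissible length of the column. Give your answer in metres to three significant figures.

L_max ≈ 0.211 m

I = πd⁴/64 = π×26.6⁴/64 = 2.458×10^4 mm⁴
I = 2.458×10^-8 m⁴
Required critical load P_cr = n·P = 3.3 × 240 = 792.0 kN = 7.920×10^5 N
From P_cr = π²EI/(K·L)²:  L = (1/K)·√(π²EI/P_cr) = (1/0.7)·√(π²×7.15×10^10×2.458×10^-8/7.920×10^5)
L = 0.211 m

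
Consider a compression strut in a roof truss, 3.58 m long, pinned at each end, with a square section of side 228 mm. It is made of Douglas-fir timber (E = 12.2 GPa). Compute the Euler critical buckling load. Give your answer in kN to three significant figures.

I = a⁴/12 = 228⁴/12 = 2.252×10^8 mm⁴
I = 2.252×10^8 mm⁴ = 2.252×10^-4 m⁴
Effective length L_e = K·L = 1 × 3.58 = 3.580 m
P_cr = π²EI / L_e² = π² × 12.2×10⁹ × 2.252×10^-4 / 3.580² = 2.116×10^6 N

P_cr ≈ 2120 kN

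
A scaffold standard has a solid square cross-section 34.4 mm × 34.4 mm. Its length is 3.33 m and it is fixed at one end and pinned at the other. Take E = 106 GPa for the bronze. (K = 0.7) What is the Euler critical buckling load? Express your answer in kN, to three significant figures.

I = a⁴/12 = 34.4⁴/12 = 1.167×10^5 mm⁴
I = 1.167×10^5 mm⁴ = 1.167×10^-7 m⁴
Effective length L_e = K·L = 0.7 × 3.33 = 2.331 m
P_cr = π²EI / L_e² = π² × 106×10⁹ × 1.167×10^-7 / 2.331² = 2.247×10^4 N

P_cr ≈ 22.5 kN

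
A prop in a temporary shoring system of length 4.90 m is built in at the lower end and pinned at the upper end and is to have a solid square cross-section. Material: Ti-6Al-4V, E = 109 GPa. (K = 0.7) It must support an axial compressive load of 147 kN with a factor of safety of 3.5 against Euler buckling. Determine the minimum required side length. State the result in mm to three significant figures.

a ≈ 90.6 mm

Required P_cr = n·P = 3.5 × 147 = 514.5 kN
L_e = K·L = 0.7 × 4.90 = 3.430 m
Required I = P_cr·L_e²/(π²E) = 5.145×10^5 × 3.430² / (π² × 1.09×10^11) = 5.627×10^-6 m⁴
I_req = 5.627×10^6 mm⁴
Solid square: I = a⁴/12  ⇒  a = (12I)^(1/4) = (12×5.627×10^6)^(1/4) = 90.6 mm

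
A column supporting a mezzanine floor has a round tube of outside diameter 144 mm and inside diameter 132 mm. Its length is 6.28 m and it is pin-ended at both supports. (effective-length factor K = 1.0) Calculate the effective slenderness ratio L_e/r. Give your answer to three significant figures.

λ ≈ 129

d_o = 144 mm, d_i = 132 mm
I = π(d_o⁴ − d_i⁴)/64 = π(144⁴ − 132.0⁴)/64 = 6.204×10^6 mm⁴
A = 2.601×10^3 mm²;  r_min = √(I/A) = √(6.204×10^6/2.601×10^3) = 48.84 mm
L_e = K·L = 1 × 6.28 m = 6.280 m = 6280.0 mm
λ = L_e / r_min = 6280.0 / 48.84 = 129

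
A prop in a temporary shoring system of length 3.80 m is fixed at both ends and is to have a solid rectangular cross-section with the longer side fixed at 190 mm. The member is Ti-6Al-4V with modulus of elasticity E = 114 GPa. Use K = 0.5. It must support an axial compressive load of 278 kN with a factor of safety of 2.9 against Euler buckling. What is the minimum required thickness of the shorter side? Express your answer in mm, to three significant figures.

Required P_cr = n·P = 2.9 × 278 = 806.2 kN
L_e = K·L = 0.5 × 3.80 = 1.900 m
Required I = P_cr·L_e²/(π²E) = 8.062×10^5 × 1.900² / (π² × 1.14×10^11) = 2.587×10^-6 m⁴
I_req = 2.587×10^6 mm⁴
Rectangle, weak axis: I_min = h·b³/12 with h = 190 mm fixed  ⇒  b = (12I/h)^(1/3) = 54.7 mm

b ≈ 54.7 mm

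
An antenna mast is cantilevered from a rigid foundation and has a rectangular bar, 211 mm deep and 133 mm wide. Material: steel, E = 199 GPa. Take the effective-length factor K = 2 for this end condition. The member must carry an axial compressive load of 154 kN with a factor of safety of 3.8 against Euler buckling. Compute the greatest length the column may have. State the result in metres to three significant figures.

L_max ≈ 5.89 m

Buckling occurs about the weak axis: I_min = h·b³/12 with b = 133 mm (the shorter side).
I_min = 211×133³/12 = 4.137×10^7 mm⁴
I = 4.137×10^-5 m⁴
Required critical load P_cr = n·P = 3.8 × 154 = 585.2 kN = 5.852×10^5 N
From P_cr = π²EI/(K·L)²:  L = (1/K)·√(π²EI/P_cr) = (1/2)·√(π²×1.99×10^11×4.137×10^-5/5.852×10^5)
L = 5.89 m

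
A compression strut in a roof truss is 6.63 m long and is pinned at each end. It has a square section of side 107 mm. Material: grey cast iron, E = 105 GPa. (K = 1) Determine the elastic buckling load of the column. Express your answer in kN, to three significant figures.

I = a⁴/12 = 107⁴/12 = 1.092×10^7 mm⁴
I = 1.092×10^7 mm⁴ = 1.092×10^-5 m⁴
Effective length L_e = K·L = 1 × 6.63 = 6.630 m
P_cr = π²EI / L_e² = π² × 105×10⁹ × 1.092×10^-5 / 6.630² = 2.575×10^5 N

P_cr ≈ 258 kN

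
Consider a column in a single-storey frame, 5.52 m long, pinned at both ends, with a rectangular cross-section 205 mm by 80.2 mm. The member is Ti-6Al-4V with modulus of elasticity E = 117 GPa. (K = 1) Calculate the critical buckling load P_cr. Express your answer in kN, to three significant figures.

Buckling occurs about the weak axis: I_min = h·b³/12 with b = 80.2 mm (the shorter side).
I_min = 205×80.2³/12 = 8.812×10^6 mm⁴
I = 8.812×10^6 mm⁴ = 8.812×10^-6 m⁴
Effective length L_e = K·L = 1 × 5.52 = 5.520 m
P_cr = π²EI / L_e² = π² × 117×10⁹ × 8.812×10^-6 / 5.520² = 3.340×10^5 N

P_cr ≈ 334 kN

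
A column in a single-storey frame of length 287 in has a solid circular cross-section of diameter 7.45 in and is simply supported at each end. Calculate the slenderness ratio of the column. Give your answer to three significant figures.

λ ≈ 154

I = πd⁴/64 = π×7.45⁴/64 = 151.2 in⁴
A = 43.59 in²;  r_min = √(I/A) = √(151.2/43.59) = 1.862 in
L_e = K·L = 1 × 287 = 287.0 in
λ = L_e / r_min = 287.00 / 1.862 = 154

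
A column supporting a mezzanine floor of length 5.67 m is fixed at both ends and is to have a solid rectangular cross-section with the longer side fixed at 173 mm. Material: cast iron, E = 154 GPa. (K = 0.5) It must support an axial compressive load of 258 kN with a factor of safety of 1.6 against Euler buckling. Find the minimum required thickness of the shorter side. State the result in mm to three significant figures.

b ≈ 53.3 mm

Required P_cr = n·P = 1.6 × 258 = 412.8 kN
L_e = K·L = 0.5 × 5.67 = 2.835 m
Required I = P_cr·L_e²/(π²E) = 4.128×10^5 × 2.835² / (π² × 1.54×10^11) = 2.183×10^-6 m⁴
I_req = 2.183×10^6 mm⁴
Rectangle, weak axis: I_min = h·b³/12 with h = 173 mm fixed  ⇒  b = (12I/h)^(1/3) = 53.3 mm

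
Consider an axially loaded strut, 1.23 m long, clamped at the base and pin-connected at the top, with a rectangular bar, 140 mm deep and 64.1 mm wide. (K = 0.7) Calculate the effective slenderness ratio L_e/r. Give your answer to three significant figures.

λ ≈ 46.5

Buckling occurs about the weak axis: I_min = h·b³/12 with b = 64.1 mm (the shorter side).
I_min = 140×64.1³/12 = 3.073×10^6 mm⁴
A = 8.974×10^3 mm²;  r_min = √(I/A) = √(3.073×10^6/8.974×10^3) = 18.50 mm
L_e = K·L = 0.7 × 1.23 m = 0.8610 m = 861.00 mm
λ = L_e / r_min = 861.00 / 18.50 = 46.5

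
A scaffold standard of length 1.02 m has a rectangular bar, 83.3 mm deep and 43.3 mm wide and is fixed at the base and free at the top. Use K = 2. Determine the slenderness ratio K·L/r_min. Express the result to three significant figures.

Buckling occurs about the weak axis: I_min = h·b³/12 with b = 43.3 mm (the shorter side).
I_min = 83.3×43.3³/12 = 5.635×10^5 mm⁴
A = 3.607×10^3 mm²;  r_min = √(I/A) = √(5.635×10^5/3.607×10^3) = 12.50 mm
L_e = K·L = 2 × 1.02 m = 2.040 m = 2040.0 mm
λ = L_e / r_min = 2040.0 / 12.50 = 163

λ ≈ 163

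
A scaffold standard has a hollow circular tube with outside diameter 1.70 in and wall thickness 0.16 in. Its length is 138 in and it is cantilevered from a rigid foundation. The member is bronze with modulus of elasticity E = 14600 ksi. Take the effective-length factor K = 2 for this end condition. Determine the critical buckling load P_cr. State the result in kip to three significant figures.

P_cr ≈ 0.439 kip

Inner diameter d_i = 1.70 − 2×0.16 = 1.380 in
I = π(d_o⁴ − d_i⁴)/64 = π(1.70⁴ − 1.380⁴)/64 = 0.2320 in⁴
Effective length L_e = K·L = 2 × 138 = 276.0 in
P_cr = π²EI / L_e² = π² × 14600×10³ × 0.2320 / 276.0² = 438.8 lb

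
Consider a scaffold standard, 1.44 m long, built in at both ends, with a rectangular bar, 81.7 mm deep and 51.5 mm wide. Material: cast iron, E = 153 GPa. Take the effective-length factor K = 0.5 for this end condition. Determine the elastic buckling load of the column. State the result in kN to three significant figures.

P_cr ≈ 2710 kN

Buckling occurs about the weak axis: I_min = h·b³/12 with b = 51.5 mm (the shorter side).
I_min = 81.7×51.5³/12 = 9.300×10^5 mm⁴
I = 9.300×10^5 mm⁴ = 9.300×10^-7 m⁴
Effective length L_e = K·L = 0.5 × 1.44 = 0.7200 m
P_cr = π²EI / L_e² = π² × 153×10⁹ × 9.300×10^-7 / 0.7200² = 2.709×10^6 N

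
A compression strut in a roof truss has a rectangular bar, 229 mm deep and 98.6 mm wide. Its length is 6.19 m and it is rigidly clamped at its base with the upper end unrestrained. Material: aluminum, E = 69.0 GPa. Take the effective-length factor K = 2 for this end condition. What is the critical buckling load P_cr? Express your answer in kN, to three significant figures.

P_cr ≈ 81.3 kN

Buckling occurs about the weak axis: I_min = h·b³/12 with b = 98.6 mm (the shorter side).
I_min = 229×98.6³/12 = 1.829×10^7 mm⁴
I = 1.829×10^7 mm⁴ = 1.829×10^-5 m⁴
Effective length L_e = K·L = 2 × 6.19 = 12.38 m
P_cr = π²EI / L_e² = π² × 69.0×10⁹ × 1.829×10^-5 / 12.38² = 8.128×10^4 N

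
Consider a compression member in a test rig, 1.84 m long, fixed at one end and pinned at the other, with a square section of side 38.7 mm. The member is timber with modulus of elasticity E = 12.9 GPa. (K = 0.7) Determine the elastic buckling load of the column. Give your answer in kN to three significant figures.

I = a⁴/12 = 38.7⁴/12 = 1.869×10^5 mm⁴
I = 1.869×10^5 mm⁴ = 1.869×10^-7 m⁴
Effective length L_e = K·L = 0.7 × 1.84 = 1.288 m
P_cr = π²EI / L_e² = π² × 12.9×10⁹ × 1.869×10^-7 / 1.288² = 1.435×10^4 N

P_cr ≈ 14.3 kN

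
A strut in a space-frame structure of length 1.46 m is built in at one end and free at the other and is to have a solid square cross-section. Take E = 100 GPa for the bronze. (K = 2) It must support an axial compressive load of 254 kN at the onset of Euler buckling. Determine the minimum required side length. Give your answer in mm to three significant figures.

a ≈ 71.6 mm

L_e = K·L = 2 × 1.46 = 2.920 m
Required I = P_cr·L_e²/(π²E) = 2.540×10^5 × 2.920² / (π² × 1.00×10^11) = 2.194×10^-6 m⁴
I_req = 2.194×10^6 mm⁴
Solid square: I = a⁴/12  ⇒  a = (12I)^(1/4) = (12×2.194×10^6)^(1/4) = 71.6 mm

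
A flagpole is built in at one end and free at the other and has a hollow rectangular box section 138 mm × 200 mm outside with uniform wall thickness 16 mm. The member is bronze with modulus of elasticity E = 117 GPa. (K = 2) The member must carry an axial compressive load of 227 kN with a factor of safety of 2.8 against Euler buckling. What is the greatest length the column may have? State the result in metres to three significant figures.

Inner dimensions: h_i = 200 − 2×16 = 168.0 mm, b_i = 138 − 2×16 = 106.0 mm
Weak-axis I_min = (h_o·b_o³ − h_i·b_i³)/12 with b_o = 138, b_i = 106.0 mm (shorter outer/inner sides).
I_min = (200×138³ − 168.0×106.0³)/12 = 2.713×10^7 mm⁴
I = 2.713×10^-5 m⁴
Required critical load P_cr = n·P = 2.8 × 227 = 635.6 kN = 6.356×10^5 N
From P_cr = π²EI/(K·L)²:  L = (1/K)·√(π²EI/P_cr) = (1/2)·√(π²×1.17×10^11×2.713×10^-5/6.356×10^5)
L = 3.51 m

L_max ≈ 3.51 m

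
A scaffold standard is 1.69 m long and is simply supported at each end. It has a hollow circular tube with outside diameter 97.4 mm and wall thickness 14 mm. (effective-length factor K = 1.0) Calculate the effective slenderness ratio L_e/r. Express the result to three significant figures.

Inner diameter d_i = 97.4 − 2×14 = 69.40 mm
I = π(d_o⁴ − d_i⁴)/64 = π(97.4⁴ − 69.40⁴)/64 = 3.279×10^6 mm⁴
A = 3.668×10^3 mm²;  r_min = √(I/A) = √(3.279×10^6/3.668×10^3) = 29.90 mm
L_e = K·L = 1 × 1.69 m = 1.690 m = 1690.0 mm
λ = L_e / r_min = 1690.0 / 29.90 = 56.5

λ ≈ 56.5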